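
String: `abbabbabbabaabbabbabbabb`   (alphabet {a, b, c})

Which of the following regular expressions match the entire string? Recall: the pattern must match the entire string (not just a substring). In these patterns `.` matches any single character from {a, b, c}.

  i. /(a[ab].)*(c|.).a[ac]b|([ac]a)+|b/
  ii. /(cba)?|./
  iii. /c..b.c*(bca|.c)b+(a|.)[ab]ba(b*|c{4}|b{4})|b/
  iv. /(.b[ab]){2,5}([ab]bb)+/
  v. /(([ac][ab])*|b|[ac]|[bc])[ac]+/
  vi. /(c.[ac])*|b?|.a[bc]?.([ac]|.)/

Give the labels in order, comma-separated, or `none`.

iv

i → no match
ii → no match
iii → no match
iv → match
v → no match
vi → no match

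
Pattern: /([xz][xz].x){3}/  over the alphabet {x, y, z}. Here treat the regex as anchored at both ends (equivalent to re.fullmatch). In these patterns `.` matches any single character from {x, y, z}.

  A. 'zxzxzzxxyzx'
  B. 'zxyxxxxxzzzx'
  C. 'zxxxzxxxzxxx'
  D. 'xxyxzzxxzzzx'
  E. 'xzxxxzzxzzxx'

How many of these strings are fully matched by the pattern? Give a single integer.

A → no match
B → match
C → match
D → match
E → match
Total matched: 4

4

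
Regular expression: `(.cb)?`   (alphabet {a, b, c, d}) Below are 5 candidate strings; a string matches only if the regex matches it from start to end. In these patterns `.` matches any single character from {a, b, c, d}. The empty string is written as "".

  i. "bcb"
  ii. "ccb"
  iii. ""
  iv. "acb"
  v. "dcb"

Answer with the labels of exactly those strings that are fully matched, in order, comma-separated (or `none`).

i, ii, iii, iv, v

i. "bcb" → match
ii. "ccb" → match
iii. "" → match
iv. "acb" → match
v. "dcb" → match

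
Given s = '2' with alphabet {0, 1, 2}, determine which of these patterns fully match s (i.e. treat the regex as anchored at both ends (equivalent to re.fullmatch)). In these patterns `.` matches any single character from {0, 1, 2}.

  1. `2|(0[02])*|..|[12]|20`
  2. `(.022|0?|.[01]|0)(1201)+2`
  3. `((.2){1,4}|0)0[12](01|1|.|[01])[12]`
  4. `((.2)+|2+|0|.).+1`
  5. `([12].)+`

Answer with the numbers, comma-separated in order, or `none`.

1 → match
2 → no match — must end with '12012'
3 → no match
4 → no match — must end with '1'
5 → no match

1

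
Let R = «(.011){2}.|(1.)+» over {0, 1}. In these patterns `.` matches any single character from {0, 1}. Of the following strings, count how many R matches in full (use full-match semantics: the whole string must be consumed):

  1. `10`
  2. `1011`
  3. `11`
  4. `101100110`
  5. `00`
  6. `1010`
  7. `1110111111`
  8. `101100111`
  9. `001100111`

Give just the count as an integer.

8

1. `10` → match
2. `1011` → match
3. `11` → match
4. `101100110` → match
5. `00` → no match
6. `1010` → match
7. `1110111111` → match
8. `101100111` → match
9. `001100111` → match
Total matched: 8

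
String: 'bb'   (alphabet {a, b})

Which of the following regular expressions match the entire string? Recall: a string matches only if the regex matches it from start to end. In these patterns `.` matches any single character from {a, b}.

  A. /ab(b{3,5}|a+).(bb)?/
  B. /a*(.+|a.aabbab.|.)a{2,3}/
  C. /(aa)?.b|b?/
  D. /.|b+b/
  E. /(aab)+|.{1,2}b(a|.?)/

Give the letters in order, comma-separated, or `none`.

C, D, E

A → no match — must start with 'ab'
B → no match — must end with 'a'
C → match
D → match
E → match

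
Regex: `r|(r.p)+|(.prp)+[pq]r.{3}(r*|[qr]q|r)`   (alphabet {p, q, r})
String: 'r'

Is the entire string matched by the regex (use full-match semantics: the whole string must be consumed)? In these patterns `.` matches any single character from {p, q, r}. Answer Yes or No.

Yes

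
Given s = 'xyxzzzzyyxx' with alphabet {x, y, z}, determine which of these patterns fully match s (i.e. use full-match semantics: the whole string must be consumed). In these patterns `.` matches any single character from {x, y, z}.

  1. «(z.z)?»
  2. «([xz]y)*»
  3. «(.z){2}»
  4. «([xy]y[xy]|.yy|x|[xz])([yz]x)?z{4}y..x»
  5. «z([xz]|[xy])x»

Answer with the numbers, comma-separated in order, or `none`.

1 → no match
2 → no match
3 → no match — must end with 'z'
4 → match
5 → no match — must start with 'z'

4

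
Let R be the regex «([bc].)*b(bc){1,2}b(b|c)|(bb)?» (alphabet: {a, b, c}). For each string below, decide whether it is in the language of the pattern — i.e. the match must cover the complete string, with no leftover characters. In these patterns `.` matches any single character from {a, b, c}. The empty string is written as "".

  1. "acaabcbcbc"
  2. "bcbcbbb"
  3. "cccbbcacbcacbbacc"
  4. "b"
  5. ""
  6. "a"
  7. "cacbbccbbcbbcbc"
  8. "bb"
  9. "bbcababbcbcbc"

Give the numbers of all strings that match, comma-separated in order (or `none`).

5, 7, 8, 9

1 → no match
2 → no match
3 → no match
4 → no match
5 → match
6 → no match
7 → match
8 → match
9 → match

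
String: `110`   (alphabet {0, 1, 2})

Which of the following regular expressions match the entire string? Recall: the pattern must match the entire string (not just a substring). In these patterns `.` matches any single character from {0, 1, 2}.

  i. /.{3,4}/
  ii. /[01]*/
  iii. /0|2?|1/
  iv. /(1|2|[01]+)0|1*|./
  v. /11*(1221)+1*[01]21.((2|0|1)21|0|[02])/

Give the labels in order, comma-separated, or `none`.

i → match
ii → match
iii → no match
iv → match
v → no match

i, ii, iv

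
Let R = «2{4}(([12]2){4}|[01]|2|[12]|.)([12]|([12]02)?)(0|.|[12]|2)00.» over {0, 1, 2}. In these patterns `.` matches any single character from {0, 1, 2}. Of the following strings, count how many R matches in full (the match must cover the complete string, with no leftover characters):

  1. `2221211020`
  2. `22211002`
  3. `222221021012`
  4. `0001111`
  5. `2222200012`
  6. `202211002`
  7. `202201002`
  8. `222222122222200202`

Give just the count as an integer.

0

1. `2221211020` → no match
2. `22211002` → no match
3. `222221021012` → no match
4. `0001111` → no match — must start with `2`
5. `2222200012` → no match
6. `202211002` → no match
7. `202201002` → no match
8 → no match
Total matched: 0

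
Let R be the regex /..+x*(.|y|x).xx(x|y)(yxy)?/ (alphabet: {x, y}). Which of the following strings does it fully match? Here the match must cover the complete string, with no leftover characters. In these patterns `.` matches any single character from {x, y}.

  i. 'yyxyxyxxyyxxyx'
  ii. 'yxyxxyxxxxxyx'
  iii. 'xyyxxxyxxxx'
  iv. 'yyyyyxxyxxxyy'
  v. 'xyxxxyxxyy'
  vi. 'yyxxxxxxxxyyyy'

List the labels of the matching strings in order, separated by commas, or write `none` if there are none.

iii

i → no match
ii → no match
iii → match
iv → no match
v → no match
vi → no match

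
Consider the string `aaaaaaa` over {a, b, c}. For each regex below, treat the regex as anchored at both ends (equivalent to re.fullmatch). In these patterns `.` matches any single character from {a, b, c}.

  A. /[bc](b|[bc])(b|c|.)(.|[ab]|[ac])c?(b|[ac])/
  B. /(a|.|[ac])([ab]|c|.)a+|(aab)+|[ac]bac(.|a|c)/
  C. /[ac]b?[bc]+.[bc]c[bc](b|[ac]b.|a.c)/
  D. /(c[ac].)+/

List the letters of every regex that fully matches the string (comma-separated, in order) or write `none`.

A → no match
B → match
C → no match
D → no match — must start with `c`

B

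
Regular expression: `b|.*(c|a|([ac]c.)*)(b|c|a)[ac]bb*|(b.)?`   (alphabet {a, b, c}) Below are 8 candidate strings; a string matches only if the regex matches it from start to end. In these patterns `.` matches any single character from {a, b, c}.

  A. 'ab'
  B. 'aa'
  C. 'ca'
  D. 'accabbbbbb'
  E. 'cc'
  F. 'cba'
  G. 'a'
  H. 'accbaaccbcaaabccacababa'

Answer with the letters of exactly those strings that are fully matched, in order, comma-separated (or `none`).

D

A → no match
B → no match
C → no match
D → match
E → no match
F → no match
G → no match
H → no match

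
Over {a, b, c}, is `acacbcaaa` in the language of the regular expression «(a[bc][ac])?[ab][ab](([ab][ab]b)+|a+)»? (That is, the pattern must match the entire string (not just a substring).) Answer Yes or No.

No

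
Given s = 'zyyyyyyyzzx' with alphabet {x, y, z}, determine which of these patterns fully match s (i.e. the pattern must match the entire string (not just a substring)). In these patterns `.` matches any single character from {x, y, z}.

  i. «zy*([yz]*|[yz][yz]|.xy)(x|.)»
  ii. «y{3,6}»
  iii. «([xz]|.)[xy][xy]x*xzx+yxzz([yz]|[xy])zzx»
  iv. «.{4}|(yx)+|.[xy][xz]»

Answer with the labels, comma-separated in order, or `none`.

i

i → match
ii → no match — must start with 'y'
iii → no match
iv → no match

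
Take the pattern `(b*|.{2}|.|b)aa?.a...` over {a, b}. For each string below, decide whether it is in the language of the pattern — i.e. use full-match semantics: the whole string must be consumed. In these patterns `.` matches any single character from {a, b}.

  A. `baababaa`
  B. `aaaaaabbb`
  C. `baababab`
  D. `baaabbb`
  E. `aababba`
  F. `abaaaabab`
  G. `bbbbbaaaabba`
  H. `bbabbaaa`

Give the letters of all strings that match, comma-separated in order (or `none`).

A → match
B → match
C → match
D → match
E → match
F → match
G → match
H → no match

A, B, C, D, E, F, G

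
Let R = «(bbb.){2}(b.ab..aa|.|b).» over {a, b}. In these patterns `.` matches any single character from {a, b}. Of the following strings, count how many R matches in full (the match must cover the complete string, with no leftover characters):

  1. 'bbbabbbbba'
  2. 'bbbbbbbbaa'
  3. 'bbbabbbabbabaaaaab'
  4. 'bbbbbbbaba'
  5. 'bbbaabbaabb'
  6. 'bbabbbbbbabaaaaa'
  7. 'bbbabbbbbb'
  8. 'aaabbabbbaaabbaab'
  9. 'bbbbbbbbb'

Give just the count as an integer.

4

1. 'bbbabbbbba' → match
2. 'bbbbbbbbaa' → match
3 → no match
4. 'bbbbbbbaba' → match
5. 'bbbaabbaabb' → no match
6 → no match — must start with 'bbb'
7. 'bbbabbbbbb' → match
8 → no match — must start with 'bbb'
9. 'bbbbbbbbb' → no match
Total matched: 4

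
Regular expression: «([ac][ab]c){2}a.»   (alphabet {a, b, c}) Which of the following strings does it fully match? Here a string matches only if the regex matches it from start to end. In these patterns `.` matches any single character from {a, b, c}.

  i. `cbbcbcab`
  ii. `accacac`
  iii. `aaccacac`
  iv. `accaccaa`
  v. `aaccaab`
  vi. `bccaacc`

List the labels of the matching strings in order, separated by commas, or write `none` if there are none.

i → no match
ii → no match
iii → match
iv → no match
v → no match
vi → no match

iii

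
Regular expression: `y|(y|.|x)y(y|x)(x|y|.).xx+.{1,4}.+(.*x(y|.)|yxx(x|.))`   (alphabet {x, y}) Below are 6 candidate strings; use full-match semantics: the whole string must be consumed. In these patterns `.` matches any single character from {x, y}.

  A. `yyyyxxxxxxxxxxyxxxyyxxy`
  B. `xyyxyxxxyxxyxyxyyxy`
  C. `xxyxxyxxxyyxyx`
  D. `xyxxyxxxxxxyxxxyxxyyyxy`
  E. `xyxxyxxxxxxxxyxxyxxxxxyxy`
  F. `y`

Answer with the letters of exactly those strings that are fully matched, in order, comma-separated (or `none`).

A, B, D, E, F

A → match
B → match
C → no match
D → match
E → match
F → match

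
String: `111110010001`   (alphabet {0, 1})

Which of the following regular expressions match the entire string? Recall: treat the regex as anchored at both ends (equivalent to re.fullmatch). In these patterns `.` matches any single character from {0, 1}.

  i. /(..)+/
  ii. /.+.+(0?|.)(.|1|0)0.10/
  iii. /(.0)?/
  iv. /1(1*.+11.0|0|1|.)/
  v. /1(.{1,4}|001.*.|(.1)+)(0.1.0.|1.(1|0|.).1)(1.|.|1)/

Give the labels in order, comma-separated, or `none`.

i, v

i → match
ii → no match — must end with `10`
iii → no match
iv → no match
v → match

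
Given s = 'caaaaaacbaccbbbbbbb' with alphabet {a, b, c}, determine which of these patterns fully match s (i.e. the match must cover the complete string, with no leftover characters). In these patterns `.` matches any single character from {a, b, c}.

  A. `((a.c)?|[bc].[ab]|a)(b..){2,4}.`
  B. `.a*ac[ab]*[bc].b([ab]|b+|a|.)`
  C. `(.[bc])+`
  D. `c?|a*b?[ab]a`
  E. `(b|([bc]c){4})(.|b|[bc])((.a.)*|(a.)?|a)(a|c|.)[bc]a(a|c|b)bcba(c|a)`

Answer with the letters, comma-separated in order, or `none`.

A → no match
B → match
C → no match
D → no match
E → no match

B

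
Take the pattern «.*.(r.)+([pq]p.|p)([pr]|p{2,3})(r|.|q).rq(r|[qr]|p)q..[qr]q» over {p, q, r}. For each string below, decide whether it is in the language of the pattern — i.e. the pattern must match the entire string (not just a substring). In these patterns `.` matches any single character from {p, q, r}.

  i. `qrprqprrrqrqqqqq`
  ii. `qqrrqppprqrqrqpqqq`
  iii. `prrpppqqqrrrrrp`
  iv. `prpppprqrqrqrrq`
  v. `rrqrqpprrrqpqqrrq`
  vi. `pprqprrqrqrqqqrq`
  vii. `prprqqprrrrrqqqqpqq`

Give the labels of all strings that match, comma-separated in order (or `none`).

ii, v, vi, vii

i → no match
ii → match
iii → no match — must end with `q`
iv → no match
v → match
vi → match
vii → match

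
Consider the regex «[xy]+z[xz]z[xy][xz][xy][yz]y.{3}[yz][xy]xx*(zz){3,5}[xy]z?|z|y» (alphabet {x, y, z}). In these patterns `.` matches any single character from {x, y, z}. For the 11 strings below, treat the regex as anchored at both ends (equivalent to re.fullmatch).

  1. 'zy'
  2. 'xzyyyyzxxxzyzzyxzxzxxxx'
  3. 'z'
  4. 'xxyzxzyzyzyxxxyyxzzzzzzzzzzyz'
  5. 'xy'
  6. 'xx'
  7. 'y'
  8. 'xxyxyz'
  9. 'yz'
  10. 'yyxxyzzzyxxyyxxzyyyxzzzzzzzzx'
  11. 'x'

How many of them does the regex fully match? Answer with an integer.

3

1. 'zy' → no match
2 → no match
3. 'z' → match
4 → match
5. 'xy' → no match
6. 'xx' → no match
7. 'y' → match
8. 'xxyxyz' → no match
9. 'yz' → no match
10 → no match
11. 'x' → no match
Total matched: 3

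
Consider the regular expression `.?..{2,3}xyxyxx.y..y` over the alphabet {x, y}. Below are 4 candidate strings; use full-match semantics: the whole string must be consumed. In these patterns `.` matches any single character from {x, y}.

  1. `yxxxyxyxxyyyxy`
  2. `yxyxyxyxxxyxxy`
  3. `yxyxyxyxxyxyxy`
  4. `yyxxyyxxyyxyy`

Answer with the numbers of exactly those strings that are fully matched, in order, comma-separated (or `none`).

1 → match
2 → match
3 → no match
4 → no match

1, 2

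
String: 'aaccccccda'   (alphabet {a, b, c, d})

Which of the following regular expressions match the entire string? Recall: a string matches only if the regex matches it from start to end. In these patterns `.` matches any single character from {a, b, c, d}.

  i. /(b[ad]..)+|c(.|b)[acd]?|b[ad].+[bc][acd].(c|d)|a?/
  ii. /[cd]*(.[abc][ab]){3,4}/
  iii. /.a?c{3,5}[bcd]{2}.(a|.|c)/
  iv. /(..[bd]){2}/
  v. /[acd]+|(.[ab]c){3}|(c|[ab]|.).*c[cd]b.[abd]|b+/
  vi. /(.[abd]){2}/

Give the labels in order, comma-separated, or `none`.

i → no match
ii → no match
iii → match
iv → no match
v → match
vi → no match

iii, v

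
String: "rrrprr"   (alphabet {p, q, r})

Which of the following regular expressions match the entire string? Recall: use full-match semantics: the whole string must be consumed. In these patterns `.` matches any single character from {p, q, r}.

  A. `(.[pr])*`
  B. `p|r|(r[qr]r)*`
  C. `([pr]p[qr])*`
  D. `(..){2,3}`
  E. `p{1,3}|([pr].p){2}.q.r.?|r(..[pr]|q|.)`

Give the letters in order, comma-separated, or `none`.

A → match
B → no match
C → no match
D → match
E → no match

A, D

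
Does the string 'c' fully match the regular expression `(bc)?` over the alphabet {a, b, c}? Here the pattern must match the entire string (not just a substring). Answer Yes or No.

No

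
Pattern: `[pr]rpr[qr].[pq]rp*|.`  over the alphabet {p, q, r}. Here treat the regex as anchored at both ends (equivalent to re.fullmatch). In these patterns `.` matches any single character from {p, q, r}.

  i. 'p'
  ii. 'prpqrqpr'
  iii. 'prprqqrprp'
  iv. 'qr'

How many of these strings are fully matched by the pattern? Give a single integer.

i → match
ii → no match
iii → no match
iv → no match
Total matched: 1

1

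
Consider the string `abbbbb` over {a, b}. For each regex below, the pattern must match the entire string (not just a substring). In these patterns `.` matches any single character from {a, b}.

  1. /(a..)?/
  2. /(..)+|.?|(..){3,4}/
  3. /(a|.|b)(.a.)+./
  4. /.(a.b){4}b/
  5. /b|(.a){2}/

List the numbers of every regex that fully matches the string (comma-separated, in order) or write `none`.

1 → no match
2 → match
3 → no match
4 → no match
5 → no match

2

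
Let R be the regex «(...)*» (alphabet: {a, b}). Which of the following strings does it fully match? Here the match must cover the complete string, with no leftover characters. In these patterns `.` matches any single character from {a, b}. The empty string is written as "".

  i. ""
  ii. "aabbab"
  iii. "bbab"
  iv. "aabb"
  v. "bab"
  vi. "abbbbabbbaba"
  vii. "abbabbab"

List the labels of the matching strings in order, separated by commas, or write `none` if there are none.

i → match
ii → match
iii → no match
iv → no match
v → match
vi → match
vii → no match

i, ii, v, vi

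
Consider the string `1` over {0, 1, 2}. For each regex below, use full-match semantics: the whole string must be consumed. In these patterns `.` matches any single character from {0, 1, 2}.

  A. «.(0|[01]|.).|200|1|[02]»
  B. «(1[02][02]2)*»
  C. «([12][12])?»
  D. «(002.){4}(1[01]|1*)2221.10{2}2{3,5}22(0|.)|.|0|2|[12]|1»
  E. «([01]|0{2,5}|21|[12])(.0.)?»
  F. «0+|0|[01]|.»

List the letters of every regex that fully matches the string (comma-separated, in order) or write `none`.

A → match
B → no match
C → no match
D → match
E → match
F → match

A, D, E, F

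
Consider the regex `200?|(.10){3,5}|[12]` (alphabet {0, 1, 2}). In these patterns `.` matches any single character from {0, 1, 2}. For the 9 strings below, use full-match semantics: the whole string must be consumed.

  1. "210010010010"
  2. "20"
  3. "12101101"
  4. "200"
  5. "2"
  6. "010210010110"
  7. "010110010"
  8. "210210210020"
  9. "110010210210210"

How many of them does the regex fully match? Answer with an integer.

7

1 → match
2 → match
3 → no match
4 → match
5 → match
6 → match
7 → match
8 → no match
9 → match
Total matched: 7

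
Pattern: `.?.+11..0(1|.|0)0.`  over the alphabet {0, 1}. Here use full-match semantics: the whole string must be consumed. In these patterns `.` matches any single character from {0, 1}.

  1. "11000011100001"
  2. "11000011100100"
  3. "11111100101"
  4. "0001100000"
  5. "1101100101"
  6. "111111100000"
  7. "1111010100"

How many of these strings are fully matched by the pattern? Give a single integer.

1 → match
2 → match
3 → match
4 → no match
5 → no match
6 → match
7 → match
Total matched: 5

5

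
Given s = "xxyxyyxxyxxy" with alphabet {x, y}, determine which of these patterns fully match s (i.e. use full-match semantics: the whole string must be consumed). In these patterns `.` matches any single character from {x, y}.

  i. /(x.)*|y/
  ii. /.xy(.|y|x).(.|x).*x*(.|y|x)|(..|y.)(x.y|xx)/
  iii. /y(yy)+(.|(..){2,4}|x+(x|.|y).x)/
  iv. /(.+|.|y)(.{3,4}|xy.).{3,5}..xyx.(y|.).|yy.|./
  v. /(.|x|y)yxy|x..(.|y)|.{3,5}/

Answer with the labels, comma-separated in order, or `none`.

i → no match
ii → match
iii → no match — must start with "yyy"
iv → no match
v → no match

ii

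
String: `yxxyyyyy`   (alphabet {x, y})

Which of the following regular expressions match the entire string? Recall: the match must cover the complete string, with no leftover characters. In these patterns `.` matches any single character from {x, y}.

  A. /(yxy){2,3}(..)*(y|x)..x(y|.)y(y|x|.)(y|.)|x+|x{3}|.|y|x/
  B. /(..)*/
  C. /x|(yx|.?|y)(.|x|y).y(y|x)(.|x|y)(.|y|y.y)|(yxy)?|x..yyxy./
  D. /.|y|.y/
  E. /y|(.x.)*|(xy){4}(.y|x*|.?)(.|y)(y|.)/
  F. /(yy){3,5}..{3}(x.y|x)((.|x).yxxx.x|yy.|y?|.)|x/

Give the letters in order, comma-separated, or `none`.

A → no match
B → match
C → match
D → no match
E → no match
F → no match

B, C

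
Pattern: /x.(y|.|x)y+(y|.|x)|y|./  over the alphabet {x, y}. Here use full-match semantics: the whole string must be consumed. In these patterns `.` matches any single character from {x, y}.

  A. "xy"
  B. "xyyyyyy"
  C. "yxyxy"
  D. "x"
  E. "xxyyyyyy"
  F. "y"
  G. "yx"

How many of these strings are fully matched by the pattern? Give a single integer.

A → no match
B → match
C → no match
D → match
E → match
F → match
G → no match
Total matched: 4

4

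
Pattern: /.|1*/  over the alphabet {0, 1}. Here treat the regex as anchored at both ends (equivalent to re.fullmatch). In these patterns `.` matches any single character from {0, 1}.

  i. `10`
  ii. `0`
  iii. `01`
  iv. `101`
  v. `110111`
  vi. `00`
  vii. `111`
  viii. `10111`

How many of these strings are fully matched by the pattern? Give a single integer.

2

i. `10` → no match
ii. `0` → match
iii. `01` → no match
iv. `101` → no match
v. `110111` → no match
vi. `00` → no match
vii. `111` → match
viii. `10111` → no match
Total matched: 2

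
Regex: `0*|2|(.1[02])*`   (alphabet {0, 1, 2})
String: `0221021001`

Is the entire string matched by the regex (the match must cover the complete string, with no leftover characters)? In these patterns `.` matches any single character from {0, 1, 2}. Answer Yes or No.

No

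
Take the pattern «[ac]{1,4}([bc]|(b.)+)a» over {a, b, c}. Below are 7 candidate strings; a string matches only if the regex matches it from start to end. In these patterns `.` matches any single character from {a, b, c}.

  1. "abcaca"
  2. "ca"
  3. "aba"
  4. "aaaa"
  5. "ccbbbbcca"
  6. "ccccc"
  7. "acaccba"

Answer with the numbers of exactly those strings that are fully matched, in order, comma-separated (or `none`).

3

1 → no match
2 → no match
3 → match
4 → no match
5 → no match
6 → no match — must end with "a"
7 → no match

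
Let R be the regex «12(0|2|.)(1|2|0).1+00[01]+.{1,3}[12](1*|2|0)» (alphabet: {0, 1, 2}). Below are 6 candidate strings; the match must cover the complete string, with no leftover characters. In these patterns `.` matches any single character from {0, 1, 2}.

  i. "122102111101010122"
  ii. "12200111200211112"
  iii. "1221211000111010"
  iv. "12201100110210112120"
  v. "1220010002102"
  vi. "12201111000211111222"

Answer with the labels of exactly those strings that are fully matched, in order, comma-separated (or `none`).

i → no match
ii → no match
iii → match
iv → no match
v → match
vi → no match

iii, v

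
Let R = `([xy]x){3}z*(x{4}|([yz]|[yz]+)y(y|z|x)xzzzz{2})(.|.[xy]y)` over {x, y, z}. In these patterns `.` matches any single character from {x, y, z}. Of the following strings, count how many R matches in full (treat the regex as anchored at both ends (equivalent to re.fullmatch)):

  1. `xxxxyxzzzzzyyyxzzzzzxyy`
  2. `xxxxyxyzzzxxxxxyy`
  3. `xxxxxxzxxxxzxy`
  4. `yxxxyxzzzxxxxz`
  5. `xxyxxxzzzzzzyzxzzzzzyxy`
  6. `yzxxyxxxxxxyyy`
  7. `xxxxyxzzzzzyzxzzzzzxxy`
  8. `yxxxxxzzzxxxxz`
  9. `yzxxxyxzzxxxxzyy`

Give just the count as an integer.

1 → match
2 → no match
3 → match
4 → match
5 → match
6 → no match
7 → match
8 → match
9 → no match
Total matched: 6

6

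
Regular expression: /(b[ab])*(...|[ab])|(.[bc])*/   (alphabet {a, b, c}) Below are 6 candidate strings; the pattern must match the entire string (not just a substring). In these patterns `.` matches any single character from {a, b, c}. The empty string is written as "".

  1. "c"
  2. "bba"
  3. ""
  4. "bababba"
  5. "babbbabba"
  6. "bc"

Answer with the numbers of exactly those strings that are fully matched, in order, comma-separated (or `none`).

2, 3, 4, 5, 6

1. "c" → no match
2. "bba" → match
3. "" → match
4. "bababba" → match
5. "babbbabba" → match
6. "bc" → match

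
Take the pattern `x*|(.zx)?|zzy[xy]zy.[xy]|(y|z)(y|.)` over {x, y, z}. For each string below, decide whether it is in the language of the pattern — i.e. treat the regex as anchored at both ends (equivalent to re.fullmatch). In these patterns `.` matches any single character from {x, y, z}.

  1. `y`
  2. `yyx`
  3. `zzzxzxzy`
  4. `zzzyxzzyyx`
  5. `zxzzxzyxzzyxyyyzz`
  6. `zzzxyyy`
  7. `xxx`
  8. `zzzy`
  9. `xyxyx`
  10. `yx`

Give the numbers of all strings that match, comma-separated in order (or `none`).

1. `y` → no match
2. `yyx` → no match
3. `zzzxzxzy` → no match
4. `zzzyxzzyyx` → no match
5 → no match
6. `zzzxyyy` → no match
7. `xxx` → match
8. `zzzy` → no match
9. `xyxyx` → no match
10. `yx` → match

7, 10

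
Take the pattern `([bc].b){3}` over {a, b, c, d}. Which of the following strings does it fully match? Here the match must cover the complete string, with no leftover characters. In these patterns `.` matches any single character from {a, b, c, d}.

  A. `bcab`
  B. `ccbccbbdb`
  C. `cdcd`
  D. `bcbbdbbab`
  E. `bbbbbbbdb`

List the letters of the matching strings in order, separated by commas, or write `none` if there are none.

B, D, E

A → no match
B → match
C → no match — must end with `b`
D → match
E → match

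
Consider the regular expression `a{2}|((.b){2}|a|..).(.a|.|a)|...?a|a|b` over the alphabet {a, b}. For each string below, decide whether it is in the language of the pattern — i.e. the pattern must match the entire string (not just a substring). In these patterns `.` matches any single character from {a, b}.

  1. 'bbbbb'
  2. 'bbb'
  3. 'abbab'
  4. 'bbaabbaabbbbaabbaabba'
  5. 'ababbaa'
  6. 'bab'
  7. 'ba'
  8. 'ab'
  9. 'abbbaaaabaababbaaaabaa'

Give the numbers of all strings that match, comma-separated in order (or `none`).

5

1 → no match
2 → no match
3 → no match
4 → no match
5 → match
6 → no match
7 → no match
8 → no match
9 → no match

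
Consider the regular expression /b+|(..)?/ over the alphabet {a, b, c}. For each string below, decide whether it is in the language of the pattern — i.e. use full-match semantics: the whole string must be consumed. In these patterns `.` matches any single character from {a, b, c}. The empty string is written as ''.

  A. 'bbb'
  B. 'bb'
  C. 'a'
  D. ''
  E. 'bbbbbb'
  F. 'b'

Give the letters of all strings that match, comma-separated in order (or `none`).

A, B, D, E, F

A → match
B → match
C → no match
D → match
E → match
F → match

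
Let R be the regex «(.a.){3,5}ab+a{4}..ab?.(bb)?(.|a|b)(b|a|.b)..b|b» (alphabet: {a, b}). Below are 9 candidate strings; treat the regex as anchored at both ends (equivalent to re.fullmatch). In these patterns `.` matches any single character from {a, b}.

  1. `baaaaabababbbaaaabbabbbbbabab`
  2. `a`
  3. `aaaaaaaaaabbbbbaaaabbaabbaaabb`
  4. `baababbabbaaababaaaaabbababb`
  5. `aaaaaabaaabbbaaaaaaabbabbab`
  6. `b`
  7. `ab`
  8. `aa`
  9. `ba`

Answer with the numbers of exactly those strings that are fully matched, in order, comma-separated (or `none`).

1, 3, 5, 6

1 → match
2. `a` → no match — must end with `b`
3 → match
4 → no match
5 → match
6. `b` → match
7. `ab` → no match
8. `aa` → no match — must end with `b`
9. `ba` → no match — must end with `b`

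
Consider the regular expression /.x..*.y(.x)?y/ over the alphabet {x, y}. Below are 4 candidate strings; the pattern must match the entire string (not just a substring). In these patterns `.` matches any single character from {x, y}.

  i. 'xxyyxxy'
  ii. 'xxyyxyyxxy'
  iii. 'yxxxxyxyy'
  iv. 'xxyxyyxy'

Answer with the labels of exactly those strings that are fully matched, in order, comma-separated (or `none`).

ii, iii, iv

i → no match
ii → match
iii → match
iv → match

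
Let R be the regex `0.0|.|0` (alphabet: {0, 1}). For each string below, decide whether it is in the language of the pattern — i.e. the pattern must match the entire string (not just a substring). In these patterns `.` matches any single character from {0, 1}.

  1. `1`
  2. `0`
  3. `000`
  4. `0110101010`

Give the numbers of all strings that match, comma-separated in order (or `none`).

1, 2, 3

1 → match
2 → match
3 → match
4 → no match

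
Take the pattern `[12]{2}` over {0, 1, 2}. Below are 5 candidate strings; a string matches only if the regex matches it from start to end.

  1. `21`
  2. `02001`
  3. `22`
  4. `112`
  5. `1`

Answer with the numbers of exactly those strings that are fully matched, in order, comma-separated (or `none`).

1, 3

1 → match
2 → no match
3 → match
4 → no match
5 → no match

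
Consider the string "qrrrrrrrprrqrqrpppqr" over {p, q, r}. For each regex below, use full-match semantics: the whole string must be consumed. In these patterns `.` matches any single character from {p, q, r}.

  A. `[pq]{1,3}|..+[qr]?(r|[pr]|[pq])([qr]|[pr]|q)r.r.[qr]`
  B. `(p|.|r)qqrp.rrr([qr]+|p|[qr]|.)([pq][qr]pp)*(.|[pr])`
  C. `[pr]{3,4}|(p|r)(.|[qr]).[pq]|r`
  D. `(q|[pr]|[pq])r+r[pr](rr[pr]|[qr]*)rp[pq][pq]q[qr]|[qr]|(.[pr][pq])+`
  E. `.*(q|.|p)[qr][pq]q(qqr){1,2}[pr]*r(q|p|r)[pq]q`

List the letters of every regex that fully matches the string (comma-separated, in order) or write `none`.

D

A → no match
B → no match
C → no match
D → match
E → no match — must end with "q"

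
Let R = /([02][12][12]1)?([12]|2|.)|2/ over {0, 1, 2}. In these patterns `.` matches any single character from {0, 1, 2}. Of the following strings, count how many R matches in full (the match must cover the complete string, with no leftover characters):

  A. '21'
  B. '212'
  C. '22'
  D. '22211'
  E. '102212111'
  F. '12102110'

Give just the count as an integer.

1

A → no match
B → no match
C → no match
D → match
E → no match
F → no match
Total matched: 1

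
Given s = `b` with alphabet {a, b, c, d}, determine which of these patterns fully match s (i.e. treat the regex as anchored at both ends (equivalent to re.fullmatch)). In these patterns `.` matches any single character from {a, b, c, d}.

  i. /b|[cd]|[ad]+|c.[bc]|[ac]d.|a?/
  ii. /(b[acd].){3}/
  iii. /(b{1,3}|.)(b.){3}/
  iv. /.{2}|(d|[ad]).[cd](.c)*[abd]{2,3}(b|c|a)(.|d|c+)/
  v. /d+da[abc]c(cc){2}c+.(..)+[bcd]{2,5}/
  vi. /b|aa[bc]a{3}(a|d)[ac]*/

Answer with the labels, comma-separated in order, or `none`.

i → match
ii → no match
iii → no match
iv → no match
v → no match — must start with `d`
vi → match

i, vi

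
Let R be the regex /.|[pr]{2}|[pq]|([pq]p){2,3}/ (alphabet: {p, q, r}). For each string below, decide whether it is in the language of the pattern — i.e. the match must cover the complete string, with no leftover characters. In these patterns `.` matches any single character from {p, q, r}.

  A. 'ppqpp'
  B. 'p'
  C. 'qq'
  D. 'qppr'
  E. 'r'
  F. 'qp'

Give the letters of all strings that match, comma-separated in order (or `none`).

B, E

A. 'ppqpp' → no match
B. 'p' → match
C. 'qq' → no match
D. 'qppr' → no match
E. 'r' → match
F. 'qp' → no match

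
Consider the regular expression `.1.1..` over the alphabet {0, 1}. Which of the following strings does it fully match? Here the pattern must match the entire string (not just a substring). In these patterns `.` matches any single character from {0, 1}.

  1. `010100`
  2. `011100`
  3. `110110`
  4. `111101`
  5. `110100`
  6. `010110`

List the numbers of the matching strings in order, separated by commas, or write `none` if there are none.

1 → match
2 → match
3 → match
4 → match
5 → match
6 → match

1, 2, 3, 4, 5, 6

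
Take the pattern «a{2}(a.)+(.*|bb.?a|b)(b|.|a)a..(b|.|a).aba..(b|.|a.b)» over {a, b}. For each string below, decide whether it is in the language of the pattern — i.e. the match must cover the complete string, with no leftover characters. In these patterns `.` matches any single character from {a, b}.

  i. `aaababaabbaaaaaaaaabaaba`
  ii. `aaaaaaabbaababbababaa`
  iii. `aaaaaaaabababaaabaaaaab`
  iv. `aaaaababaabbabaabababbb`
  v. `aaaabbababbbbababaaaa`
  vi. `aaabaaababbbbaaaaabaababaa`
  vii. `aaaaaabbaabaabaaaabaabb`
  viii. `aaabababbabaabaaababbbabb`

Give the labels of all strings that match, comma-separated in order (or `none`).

i → match
ii → match
iii → no match
iv → match
v → no match
vi → match
vii → match
viii → no match

i, ii, iv, vi, vii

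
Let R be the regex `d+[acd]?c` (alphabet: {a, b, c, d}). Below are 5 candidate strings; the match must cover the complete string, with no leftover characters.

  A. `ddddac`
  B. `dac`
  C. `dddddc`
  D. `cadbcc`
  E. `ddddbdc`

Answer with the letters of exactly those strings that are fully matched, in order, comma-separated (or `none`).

A, B, C

A. `ddddac` → match
B. `dac` → match
C. `dddddc` → match
D. `cadbcc` → no match — must start with `d`
E. `ddddbdc` → no match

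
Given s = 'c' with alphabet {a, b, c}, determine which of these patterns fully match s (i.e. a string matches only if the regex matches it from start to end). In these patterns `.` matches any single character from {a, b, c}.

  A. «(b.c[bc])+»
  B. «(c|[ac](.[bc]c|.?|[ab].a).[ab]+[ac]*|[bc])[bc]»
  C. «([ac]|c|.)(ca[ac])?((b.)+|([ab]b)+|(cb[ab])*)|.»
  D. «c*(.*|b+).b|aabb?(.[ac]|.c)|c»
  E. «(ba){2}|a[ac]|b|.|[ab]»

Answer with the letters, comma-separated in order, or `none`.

A → no match — must start with 'b'
B → no match
C → match
D → match
E → match

C, D, E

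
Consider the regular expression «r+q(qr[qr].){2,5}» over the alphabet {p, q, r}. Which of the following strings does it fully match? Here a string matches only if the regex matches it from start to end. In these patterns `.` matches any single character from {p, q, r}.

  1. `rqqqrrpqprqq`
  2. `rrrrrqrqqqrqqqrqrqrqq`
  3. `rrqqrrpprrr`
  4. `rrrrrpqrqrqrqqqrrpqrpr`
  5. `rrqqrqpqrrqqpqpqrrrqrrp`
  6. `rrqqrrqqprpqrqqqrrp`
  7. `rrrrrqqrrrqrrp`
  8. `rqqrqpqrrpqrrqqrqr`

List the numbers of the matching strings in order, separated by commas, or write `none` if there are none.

1 → no match
2 → no match
3 → no match
4 → no match
5 → no match
6 → no match
7 → match
8 → match

7, 8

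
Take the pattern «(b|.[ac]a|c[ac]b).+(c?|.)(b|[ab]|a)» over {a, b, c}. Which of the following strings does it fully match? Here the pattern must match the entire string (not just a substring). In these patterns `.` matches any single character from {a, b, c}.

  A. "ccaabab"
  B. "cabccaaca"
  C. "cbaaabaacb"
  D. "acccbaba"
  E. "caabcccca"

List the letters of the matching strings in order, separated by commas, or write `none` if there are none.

A, B, E

A → match
B → match
C → no match
D → no match
E → match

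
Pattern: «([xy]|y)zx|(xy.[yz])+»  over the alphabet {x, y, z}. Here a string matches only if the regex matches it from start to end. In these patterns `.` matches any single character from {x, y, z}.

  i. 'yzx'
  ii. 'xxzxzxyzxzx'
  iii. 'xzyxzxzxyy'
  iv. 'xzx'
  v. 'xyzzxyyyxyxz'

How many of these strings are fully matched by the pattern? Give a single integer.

3

i. 'yzx' → match
ii. 'xxzxzxyzxzx' → no match
iii. 'xzyxzxzxyy' → no match
iv. 'xzx' → match
v. 'xyzzxyyyxyxz' → match
Total matched: 3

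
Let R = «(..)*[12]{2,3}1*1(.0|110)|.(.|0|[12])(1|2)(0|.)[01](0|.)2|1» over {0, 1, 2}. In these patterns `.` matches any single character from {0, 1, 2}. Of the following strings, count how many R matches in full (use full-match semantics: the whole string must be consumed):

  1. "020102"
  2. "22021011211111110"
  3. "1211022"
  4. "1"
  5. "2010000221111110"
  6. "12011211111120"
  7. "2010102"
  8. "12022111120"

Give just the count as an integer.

7

1 → no match
2 → match
3 → match
4 → match
5 → match
6 → match
7 → match
8 → match
Total matched: 7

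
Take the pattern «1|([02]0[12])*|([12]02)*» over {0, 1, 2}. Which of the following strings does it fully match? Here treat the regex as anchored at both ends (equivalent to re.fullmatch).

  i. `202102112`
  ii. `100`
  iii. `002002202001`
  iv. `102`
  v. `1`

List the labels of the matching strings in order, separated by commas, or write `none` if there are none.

i → no match
ii → no match
iii → match
iv → match
v → match

iii, iv, v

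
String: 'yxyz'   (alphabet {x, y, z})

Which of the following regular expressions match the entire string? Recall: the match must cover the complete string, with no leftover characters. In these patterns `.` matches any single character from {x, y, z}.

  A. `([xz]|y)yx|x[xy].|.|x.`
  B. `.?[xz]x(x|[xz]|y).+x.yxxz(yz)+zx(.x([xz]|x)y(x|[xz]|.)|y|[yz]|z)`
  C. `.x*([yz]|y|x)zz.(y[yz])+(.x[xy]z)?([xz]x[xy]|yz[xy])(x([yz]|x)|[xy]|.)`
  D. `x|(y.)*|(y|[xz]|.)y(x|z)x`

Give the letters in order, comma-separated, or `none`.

D

A → no match
B → no match
C → no match
D → match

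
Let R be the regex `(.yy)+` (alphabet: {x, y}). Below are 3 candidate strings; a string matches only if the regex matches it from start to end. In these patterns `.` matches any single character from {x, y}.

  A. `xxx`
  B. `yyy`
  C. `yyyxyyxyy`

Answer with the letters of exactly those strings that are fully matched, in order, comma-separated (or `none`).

A → no match — must end with `yy`
B → match
C → match

B, C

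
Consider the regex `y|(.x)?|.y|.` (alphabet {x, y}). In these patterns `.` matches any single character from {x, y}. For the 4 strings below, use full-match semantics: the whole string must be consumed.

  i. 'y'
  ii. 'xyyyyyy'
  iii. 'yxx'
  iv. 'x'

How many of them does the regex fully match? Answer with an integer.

2

i → match
ii → no match
iii → no match
iv → match
Total matched: 2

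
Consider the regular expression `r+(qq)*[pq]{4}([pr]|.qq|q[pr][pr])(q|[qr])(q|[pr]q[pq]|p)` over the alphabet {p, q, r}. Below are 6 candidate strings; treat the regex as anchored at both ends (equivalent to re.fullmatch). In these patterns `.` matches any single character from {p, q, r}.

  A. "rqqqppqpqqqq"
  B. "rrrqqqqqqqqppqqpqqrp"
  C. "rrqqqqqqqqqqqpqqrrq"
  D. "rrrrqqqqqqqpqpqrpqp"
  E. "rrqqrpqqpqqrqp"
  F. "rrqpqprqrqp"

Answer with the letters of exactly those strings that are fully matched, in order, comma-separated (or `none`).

A → match
B → match
C → match
D → match
E → no match
F → match

A, B, C, D, F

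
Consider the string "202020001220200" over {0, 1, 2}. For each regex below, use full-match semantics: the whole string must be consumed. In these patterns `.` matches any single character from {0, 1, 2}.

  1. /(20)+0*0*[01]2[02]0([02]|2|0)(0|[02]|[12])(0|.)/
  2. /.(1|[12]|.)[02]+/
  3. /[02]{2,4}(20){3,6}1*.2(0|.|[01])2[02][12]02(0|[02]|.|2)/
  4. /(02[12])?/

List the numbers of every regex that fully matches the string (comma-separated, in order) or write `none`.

1

1 → match
2 → no match
3 → no match
4 → no match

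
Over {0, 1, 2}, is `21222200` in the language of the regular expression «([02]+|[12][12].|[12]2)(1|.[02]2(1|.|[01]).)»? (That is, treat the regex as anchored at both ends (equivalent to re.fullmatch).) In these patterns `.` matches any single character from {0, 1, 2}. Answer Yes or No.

Yes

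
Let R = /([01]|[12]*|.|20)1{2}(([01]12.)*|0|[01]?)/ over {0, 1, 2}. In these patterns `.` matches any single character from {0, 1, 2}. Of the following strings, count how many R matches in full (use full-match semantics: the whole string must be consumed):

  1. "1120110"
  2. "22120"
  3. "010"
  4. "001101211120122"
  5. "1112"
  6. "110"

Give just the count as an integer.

1 → no match
2 → no match
3 → no match
4 → no match
5 → no match
6 → match
Total matched: 1

1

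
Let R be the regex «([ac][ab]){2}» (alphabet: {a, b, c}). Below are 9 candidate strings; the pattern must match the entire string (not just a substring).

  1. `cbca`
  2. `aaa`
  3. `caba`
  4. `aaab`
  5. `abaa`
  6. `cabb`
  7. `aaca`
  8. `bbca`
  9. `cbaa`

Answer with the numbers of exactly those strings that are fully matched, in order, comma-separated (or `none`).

1. `cbca` → match
2. `aaa` → no match
3. `caba` → no match
4. `aaab` → match
5. `abaa` → match
6. `cabb` → no match
7. `aaca` → match
8. `bbca` → no match
9. `cbaa` → match

1, 4, 5, 7, 9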